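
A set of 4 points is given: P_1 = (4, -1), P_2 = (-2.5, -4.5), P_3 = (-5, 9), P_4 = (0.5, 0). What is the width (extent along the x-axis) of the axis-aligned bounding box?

9

max x = 4, min x = -5, so width = 9.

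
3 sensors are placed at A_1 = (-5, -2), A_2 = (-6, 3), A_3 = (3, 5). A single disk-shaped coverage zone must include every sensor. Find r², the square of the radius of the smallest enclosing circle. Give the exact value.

Side lengths²: A_1A_2² = 26, A_1A_3² = 113, A_2A_3² = 85.
Since A_1A_3² = 113 ≥ 85 + 26 = 111, the angle opposite A_1A_3 is not acute, so the smallest enclosing circle has A_1A_3 as diameter.
Centre = midpoint of A_1A_3 = (-1, 1.5), r² = 113/4 = 28.25.

28.25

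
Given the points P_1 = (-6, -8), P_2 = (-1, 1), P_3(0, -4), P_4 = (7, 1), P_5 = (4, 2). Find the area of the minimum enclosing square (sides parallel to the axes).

169

The bounding box has width 13 and height 10.
An axis-aligned square enclosing the set must have side ≥ max(width, height).
So the minimum side is max(13, 10) = 13.
Area = 13² = 169.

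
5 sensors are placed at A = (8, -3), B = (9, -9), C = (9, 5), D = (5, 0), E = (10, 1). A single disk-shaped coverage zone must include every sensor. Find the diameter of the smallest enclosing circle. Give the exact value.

14

The farthest pair is B–C with squared distance 196. The circle on this segment as diameter has centre (9, -2) and r² = 196/4 = 49.
Check A: distance² to centre = 2 ≤ 49, so it lies inside.
All remaining points lie in this disk, and no smaller disk contains both endpoints, so this is the minimum enclosing circle.
Diameter = 2r = 2√49 = 14.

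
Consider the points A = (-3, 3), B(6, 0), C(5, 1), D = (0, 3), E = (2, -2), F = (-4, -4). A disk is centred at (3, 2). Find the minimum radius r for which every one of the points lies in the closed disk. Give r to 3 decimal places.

9.220

The required radius is the distance from (3, 2) to the farthest point.
Squared distances: 37, 13, 5, 10, 17, 85.
Maximum is 85, attained at F.
r = √85 ≈ 9.220.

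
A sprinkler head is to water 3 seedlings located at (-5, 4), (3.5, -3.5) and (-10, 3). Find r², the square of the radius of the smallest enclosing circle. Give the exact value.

56.125

Call the three points A, B, C in the order given.
Side lengths²: AB² = 128.5, AC² = 26, BC² = 224.5.
Since BC² = 224.5 ≥ 128.5 + 26 = 154.5, the angle opposite BC is not acute, so the smallest enclosing circle has BC as diameter.
Centre = midpoint of BC = (-3.25, -0.25), r² = 224.5/4 = 56.125.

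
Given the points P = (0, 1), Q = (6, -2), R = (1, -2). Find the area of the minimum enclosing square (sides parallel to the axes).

36

The bounding box has width 6 and height 3.
An axis-aligned square enclosing the set must have side ≥ max(width, height).
So the minimum side is max(6, 3) = 6.
Area = 6² = 36.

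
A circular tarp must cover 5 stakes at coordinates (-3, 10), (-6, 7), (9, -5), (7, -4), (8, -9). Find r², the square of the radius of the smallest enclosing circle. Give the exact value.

The minimum enclosing circle of a finite set is fixed by two of the points (as a diameter) or three (as a circumcircle).
The farthest pair is (-3, 10)–(8, -9) with squared distance 482. The circle on this segment as diameter has centre (2.5, 0.5) and r² = 482/4 = 120.5.
Check (-6, 7): distance² to centre = 114.5 ≤ 120.5, so it lies inside.
All remaining points lie in this disk, and no smaller disk contains both endpoints, so this is the minimum enclosing circle.

120.5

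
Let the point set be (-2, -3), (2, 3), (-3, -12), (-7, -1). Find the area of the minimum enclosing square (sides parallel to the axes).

The bounding box has width 9 and height 15.
An axis-aligned square enclosing the set must have side ≥ max(width, height).
So the minimum side is max(9, 15) = 15.
Area = 15² = 225.

225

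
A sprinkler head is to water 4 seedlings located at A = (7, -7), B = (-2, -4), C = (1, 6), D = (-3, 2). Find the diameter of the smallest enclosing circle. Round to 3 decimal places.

14.338

The minimum enclosing circle is determined by three boundary points: A, C, D.
Their circumcentre is (139/38, -25/38) with r² = 37105/722.
The farthest remaining point B is at distance² 31177/722 ≤ 37105/722.
Diameter = 2r = 2√(37105/722) ≈ 14.338.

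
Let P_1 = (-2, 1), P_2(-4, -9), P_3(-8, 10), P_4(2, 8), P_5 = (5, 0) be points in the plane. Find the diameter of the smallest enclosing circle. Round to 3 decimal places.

19.614

The minimum enclosing circle of a finite set is fixed by two of the points (as a diameter) or three (as a circumcircle).
The minimum enclosing circle is determined by three boundary points: P_2, P_3, P_4.
Their circumcentre is (-65/14, 11/14) with r² = 9425/98.
The farthest remaining point P_5 is at distance² 9173/98 ≤ 9425/98.
Diameter = 2r = 2√(9425/98) ≈ 19.614.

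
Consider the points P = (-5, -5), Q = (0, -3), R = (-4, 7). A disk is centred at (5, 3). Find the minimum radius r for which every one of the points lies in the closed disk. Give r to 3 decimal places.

The required radius is the distance from (5, 3) to the farthest point.
Squared distances: 164, 61, 97.
Maximum is 164, attained at P.
r = √164 ≈ 12.806.

12.806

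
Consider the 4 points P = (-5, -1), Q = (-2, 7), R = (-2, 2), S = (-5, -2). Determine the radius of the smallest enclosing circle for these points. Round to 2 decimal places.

4.74

A smallest enclosing disk is always determined by at most three of the input points on its boundary.
The farthest pair is Q–S with squared distance 90. The circle on this segment as diameter has centre (-3.5, 2.5) and r² = 90/4 = 22.5.
Check P: distance² to centre = 14.5 ≤ 22.5, so it lies inside.
All remaining points lie in this disk, and no smaller disk contains both endpoints, so this is the minimum enclosing circle.
r = √(22.5) ≈ 4.74.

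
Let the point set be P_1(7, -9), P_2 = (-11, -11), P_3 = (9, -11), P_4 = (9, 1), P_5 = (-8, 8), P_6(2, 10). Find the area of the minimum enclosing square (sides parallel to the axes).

The bounding box has width 20 and height 21.
An axis-aligned square enclosing the set must have side ≥ max(width, height).
So the minimum side is max(20, 21) = 21.
Area = 21² = 441.

441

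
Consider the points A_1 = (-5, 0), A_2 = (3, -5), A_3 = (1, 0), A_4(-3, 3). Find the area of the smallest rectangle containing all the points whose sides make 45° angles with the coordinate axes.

In coordinates u = x + y, v = x − y the rectangle is axis-aligned; the map (x,y)→(u,v) scales areas by 2.
u-values: -5, -2, 1, 0; range = 1 − (-5) = 6.
v-values: -5, 8, 1, -6; range = 8 − (-6) = 14.
Area = (6 × 14) / 2 = 42.

42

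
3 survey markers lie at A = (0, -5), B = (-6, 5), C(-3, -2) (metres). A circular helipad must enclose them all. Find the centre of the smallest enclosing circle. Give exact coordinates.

(-3, 0)

Side lengths²: AB² = 136, AC² = 18, BC² = 58.
Since AB² = 136 ≥ 58 + 18 = 76, the angle opposite AB is not acute, so the smallest enclosing circle has AB as diameter.
Centre = midpoint of AB = (-3, 0), r² = 136/4 = 34.
Centre = (-3, 0).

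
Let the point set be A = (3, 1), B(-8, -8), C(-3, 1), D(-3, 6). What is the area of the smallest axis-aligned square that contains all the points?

The bounding box has width 11 and height 14.
An axis-aligned square enclosing the set must have side ≥ max(width, height).
So the minimum side is max(11, 14) = 14.
Area = 14² = 196.

196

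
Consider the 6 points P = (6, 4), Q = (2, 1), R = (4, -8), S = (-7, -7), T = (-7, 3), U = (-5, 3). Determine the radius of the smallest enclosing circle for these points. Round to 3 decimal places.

By Welzl's lemma the MEC is supported by two points (diametrically opposite) or three points (on a circumcircle).
The farthest pair is P–S with squared distance 290. The circle on this segment as diameter has centre (-0.5, -1.5) and r² = 290/4 = 72.5.
Check Q: distance² to centre = 12.5 ≤ 72.5, so it lies inside.
All remaining points lie in this disk, and no smaller disk contains both endpoints, so this is the minimum enclosing circle.
r = √(72.5) ≈ 8.515.

8.515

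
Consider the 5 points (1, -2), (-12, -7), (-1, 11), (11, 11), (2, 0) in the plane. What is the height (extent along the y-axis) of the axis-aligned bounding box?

18

max y = 11, min y = -7, so height = 18.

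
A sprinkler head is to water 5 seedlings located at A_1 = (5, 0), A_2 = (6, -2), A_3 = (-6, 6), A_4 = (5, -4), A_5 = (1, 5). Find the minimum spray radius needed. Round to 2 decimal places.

7.43

The farthest pair is A_3–A_4 with squared distance 221. The circle on this segment as diameter has centre (-0.5, 1) and r² = 221/4 = 55.25.
Check A_1: distance² to centre = 31.25 ≤ 55.25, so it lies inside.
All remaining points lie in this disk, and no smaller disk contains both endpoints, so this is the minimum enclosing circle.
r = √(55.25) ≈ 7.43.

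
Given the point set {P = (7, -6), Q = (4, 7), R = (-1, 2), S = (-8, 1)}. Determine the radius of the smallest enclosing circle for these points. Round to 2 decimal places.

The minimum enclosing circle is determined by three boundary points: P, Q, S.
Their circumcentre is (10/29, -20/29) with r² = 60965/841.
The farthest remaining point R is at distance² 7605/841 ≤ 60965/841.
r = √(60965/841) ≈ 8.51.

8.51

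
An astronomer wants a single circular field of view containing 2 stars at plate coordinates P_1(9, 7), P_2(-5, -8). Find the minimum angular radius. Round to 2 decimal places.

The smallest circle enclosing two points has them as diameter endpoints.
Centre = midpoint = (2, -0.5); r² = |P_1P_2|²/4 = 421/4 = 105.25.
r = √(105.25) ≈ 10.26.

10.26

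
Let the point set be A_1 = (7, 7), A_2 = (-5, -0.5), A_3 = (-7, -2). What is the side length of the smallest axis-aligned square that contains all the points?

14

The bounding box has width 14 and height 9.
An axis-aligned square enclosing the set must have side ≥ max(width, height).
So the minimum side is max(14, 9) = 14.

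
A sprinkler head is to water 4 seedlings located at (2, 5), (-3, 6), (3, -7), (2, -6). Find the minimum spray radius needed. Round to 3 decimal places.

A smallest enclosing disk is always determined by at most three of the input points on its boundary.
The farthest pair is (-3, 6)–(3, -7) with squared distance 205. The circle on this segment as diameter has centre (0, -0.5) and r² = 205/4 = 51.25.
Check (2, 5): distance² to centre = 34.25 ≤ 51.25, so it lies inside.
All remaining points lie in this disk, and no smaller disk contains both endpoints, so this is the minimum enclosing circle.
r = √(51.25) ≈ 7.159.

7.159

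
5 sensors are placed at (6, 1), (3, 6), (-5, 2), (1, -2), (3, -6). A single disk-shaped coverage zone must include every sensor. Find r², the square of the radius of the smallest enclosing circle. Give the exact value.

The minimum enclosing circle is determined by three boundary points: (3, 6), (-5, 2), (3, -6).
Their circumcentre is (1, 0) with r² = 40.
The farthest remaining point (6, 1) is at distance² 26 ≤ 40.

40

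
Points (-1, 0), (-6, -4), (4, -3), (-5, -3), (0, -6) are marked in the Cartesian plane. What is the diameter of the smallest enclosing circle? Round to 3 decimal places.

The minimum enclosing circle of a finite set is fixed by two of the points (as a diameter) or three (as a circumcircle).
The farthest pair is (-6, -4)–(4, -3) with squared distance 101. The circle on this segment as diameter has centre (-1, -3.5) and r² = 101/4 = 25.25.
Check (-1, 0): distance² to centre = 12.25 ≤ 25.25, so it lies inside.
All remaining points lie in this disk, and no smaller disk contains both endpoints, so this is the minimum enclosing circle.
Diameter = 2r = 2√(25.25) ≈ 10.050.

10.050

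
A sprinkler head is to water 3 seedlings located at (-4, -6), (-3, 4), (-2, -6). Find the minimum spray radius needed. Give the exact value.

Call the three points A, B, C in the order given.
Side lengths²: AB² = 101, AC² = 4, BC² = 101.
Since BC² = 101 < 101 + 4 = 105, the triangle is acute, so the smallest enclosing circle is the circumcircle.
Circumcentre = (-3, -1.05), r² = 25.5025.
r = √(25.5025) = 5.05.

5.05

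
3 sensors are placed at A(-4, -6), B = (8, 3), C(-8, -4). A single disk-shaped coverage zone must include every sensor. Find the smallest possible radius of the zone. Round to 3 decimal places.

Side lengths²: AB² = 225, AC² = 20, BC² = 305.
Since BC² = 305 ≥ 225 + 20 = 245, the angle opposite BC is not acute, so the smallest enclosing circle has BC as diameter.
Centre = midpoint of BC = (0, -0.5), r² = 305/4 = 76.25.
r = √(76.25) ≈ 8.732.

8.732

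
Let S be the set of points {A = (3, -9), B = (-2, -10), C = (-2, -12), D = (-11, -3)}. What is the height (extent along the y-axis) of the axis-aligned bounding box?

9

max y = -3, min y = -12, so height = 9.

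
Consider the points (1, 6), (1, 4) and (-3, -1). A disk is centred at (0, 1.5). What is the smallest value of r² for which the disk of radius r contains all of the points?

21.25

The required radius is the distance from (0, 1.5) to the farthest point.
Squared distances: 21.25, 7.25, 15.25.
Maximum is 21.25, attained at (1, 6).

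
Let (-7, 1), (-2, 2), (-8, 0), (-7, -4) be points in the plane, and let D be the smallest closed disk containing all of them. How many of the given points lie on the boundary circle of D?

2

The minimum enclosing circle of a finite set is fixed by two of the points (as a diameter) or three (as a circumcircle).
The farthest pair is (-2, 2)–(-7, -4) with squared distance 61. The circle on this segment as diameter has centre (-4.5, -1) and r² = 61/4 = 15.25.
Check (-7, 1): distance² to centre = 10.25 ≤ 15.25, so it lies inside.
All remaining points lie in this disk, and no smaller disk contains both endpoints, so this is the minimum enclosing circle.
The points at distance exactly r from the centre are (-2, 2), (-7, -4) — 2 points.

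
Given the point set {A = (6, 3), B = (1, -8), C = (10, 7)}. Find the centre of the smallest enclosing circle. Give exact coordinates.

Side lengths²: AB² = 146, AC² = 32, BC² = 306.
Since BC² = 306 ≥ 146 + 32 = 178, the angle opposite BC is not acute, so the smallest enclosing circle has BC as diameter.
Centre = midpoint of BC = (5.5, -0.5), r² = 306/4 = 76.5.
Centre = (5.5, -0.5).

(5.5, -0.5)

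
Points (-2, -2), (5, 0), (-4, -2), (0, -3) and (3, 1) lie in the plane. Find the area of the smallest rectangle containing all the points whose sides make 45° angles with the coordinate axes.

38.5

In coordinates u = x + y, v = x − y the rectangle is axis-aligned; the map (x,y)→(u,v) scales areas by 2.
u-values: -4, 5, -6, -3, 4; range = 5 − (-6) = 11.
v-values: 0, 5, -2, 3, 2; range = 5 − (-2) = 7.
Area = (11 × 7) / 2 = 38.5.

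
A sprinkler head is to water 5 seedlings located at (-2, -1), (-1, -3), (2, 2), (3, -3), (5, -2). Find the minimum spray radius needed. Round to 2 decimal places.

The farthest pair is (-2, -1)–(5, -2) with squared distance 50. The circle on this segment as diameter has centre (1.5, -1.5) and r² = 50/4 = 12.5.
Check (-1, -3): distance² to centre = 8.5 ≤ 12.5, so it lies inside.
All remaining points lie in this disk, and no smaller disk contains both endpoints, so this is the minimum enclosing circle.
r = √(12.5) ≈ 3.54.

3.54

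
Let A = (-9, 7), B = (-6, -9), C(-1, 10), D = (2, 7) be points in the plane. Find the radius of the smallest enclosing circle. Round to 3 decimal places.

9.823

A smallest enclosing disk is always determined by at most three of the input points on its boundary.
The farthest pair is B–C with squared distance 386. The circle on this segment as diameter has centre (-3.5, 0.5) and r² = 386/4 = 96.5.
Check A: distance² to centre = 72.5 ≤ 96.5, so it lies inside.
All remaining points lie in this disk, and no smaller disk contains both endpoints, so this is the minimum enclosing circle.
r = √(96.5) ≈ 9.823.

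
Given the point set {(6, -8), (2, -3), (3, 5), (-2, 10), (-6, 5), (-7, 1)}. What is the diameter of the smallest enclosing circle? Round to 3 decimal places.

19.698

A smallest enclosing disk is always determined by at most three of the input points on its boundary.
The farthest pair is (6, -8)–(-2, 10) with squared distance 388. The circle on this segment as diameter has centre (2, 1) and r² = 388/4 = 97.
Check (2, -3): distance² to centre = 16 ≤ 97, so it lies inside.
All remaining points lie in this disk, and no smaller disk contains both endpoints, so this is the minimum enclosing circle.
Diameter = 2r = 2√97 ≈ 19.698.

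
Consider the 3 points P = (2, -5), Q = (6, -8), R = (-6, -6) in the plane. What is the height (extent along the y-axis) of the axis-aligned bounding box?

max y = -5, min y = -8, so height = 3.

3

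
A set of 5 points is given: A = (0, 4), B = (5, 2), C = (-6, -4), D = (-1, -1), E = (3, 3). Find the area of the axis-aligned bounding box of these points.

88

x ranges over [-6, 5], width 11.
y ranges over [-4, 4], height 8.
Area = 11 × 8 = 88.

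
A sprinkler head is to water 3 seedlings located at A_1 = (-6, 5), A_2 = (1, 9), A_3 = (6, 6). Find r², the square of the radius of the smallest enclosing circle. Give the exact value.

Side lengths²: A_1A_2² = 65, A_1A_3² = 145, A_2A_3² = 34.
Since A_1A_3² = 145 ≥ 65 + 34 = 99, the angle opposite A_1A_3 is not acute, so the smallest enclosing circle has A_1A_3 as diameter.
Centre = midpoint of A_1A_3 = (0, 5.5), r² = 145/4 = 36.25.

36.25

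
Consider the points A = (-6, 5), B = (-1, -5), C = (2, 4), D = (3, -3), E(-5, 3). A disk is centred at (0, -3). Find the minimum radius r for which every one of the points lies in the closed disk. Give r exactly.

10

The required radius is the distance from (0, -3) to the farthest point.
Squared distances: 100, 5, 53, 9, 61.
Maximum is 100, attained at A.
r = √100 = 10.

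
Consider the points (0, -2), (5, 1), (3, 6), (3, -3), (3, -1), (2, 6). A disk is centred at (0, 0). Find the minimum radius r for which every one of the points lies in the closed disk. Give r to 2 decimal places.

6.71

The required radius is the distance from (0, 0) to the farthest point.
Squared distances: 4, 26, 45, 18, 10, 40.
Maximum is 45, attained at (3, 6).
r = √45 ≈ 6.71.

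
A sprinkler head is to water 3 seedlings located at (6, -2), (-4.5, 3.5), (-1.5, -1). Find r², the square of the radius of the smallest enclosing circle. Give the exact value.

35.125

Call the three points A, B, C in the order given.
Side lengths²: AB² = 140.5, AC² = 57.25, BC² = 29.25.
Since AB² = 140.5 ≥ 57.25 + 29.25 = 86.5, the angle opposite AB is not acute, so the smallest enclosing circle has AB as diameter.
Centre = midpoint of AB = (0.75, 0.75), r² = 140.5/4 = 35.125.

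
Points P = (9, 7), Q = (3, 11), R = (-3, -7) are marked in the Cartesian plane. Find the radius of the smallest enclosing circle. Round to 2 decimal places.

9.56

Side lengths²: PQ² = 52, PR² = 340, QR² = 360.
Since QR² = 360 < 340 + 52 = 392, the triangle is acute, so the smallest enclosing circle is the circumcircle.
Circumcentre = (12/11, 18/11), r² = 11050/121.
r = √(11050/121) ≈ 9.56.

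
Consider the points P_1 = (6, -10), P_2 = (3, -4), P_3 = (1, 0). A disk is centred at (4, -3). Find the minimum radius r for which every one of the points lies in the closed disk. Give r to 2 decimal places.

7.28

The required radius is the distance from (4, -3) to the farthest point.
Squared distances: 53, 2, 18.
Maximum is 53, attained at P_1.
r = √53 ≈ 7.28.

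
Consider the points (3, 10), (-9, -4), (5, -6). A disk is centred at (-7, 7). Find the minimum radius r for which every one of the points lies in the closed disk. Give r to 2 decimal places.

17.69

The required radius is the distance from (-7, 7) to the farthest point.
Squared distances: 109, 125, 313.
Maximum is 313, attained at (5, -6).
r = √313 ≈ 17.69.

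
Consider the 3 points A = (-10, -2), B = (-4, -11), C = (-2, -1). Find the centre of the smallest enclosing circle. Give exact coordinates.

(-5.5, -5.5)

Side lengths²: AB² = 117, AC² = 65, BC² = 104.
Since AB² = 117 < 104 + 65 = 169, the triangle is acute, so the smallest enclosing circle is the circumcircle.
Circumcentre = (-5.5, -5.5), r² = 32.5.
Centre = (-5.5, -5.5).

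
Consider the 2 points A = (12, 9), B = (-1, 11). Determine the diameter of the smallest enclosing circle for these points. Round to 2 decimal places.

13.15

The smallest circle enclosing two points has them as diameter endpoints.
Centre = midpoint = (5.5, 10); r² = |AB|²/4 = 173/4 = 43.25.
Diameter = 2r = 2√(43.25) ≈ 13.15.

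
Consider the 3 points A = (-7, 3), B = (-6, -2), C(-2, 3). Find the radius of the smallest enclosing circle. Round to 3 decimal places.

Side lengths²: AB² = 26, AC² = 25, BC² = 41.
Since BC² = 41 < 26 + 25 = 51, the triangle is acute, so the smallest enclosing circle is the circumcircle.
Circumcentre = (-4.5, 0.9), r² = 10.66.
r = √(10.66) ≈ 3.265.

3.265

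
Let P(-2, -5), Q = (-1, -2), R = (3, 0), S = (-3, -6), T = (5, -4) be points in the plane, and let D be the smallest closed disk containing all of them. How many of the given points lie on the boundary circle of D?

By Welzl's lemma the MEC is supported by two points (diametrically opposite) or three points (on a circumcircle).
The minimum enclosing circle is determined by three boundary points: R, S, T.
Their circumcentre is (2/3, -11/3) with r² = 170/9.
The farthest remaining point P is at distance² 80/9 ≤ 170/9.
The points at distance exactly r from the centre are R, S, T — 3 points.

3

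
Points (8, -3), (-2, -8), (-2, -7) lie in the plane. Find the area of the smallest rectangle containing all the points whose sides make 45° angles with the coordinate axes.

In coordinates u = x + y, v = x − y the rectangle is axis-aligned; the map (x,y)→(u,v) scales areas by 2.
u-values: 5, -10, -9; range = 5 − (-10) = 15.
v-values: 11, 6, 5; range = 11 − 5 = 6.
Area = (15 × 6) / 2 = 45.

45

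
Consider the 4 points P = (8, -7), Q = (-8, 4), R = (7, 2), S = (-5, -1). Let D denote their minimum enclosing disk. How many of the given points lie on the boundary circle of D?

The farthest pair is P–Q with squared distance 377. The circle on this segment as diameter has centre (0, -1.5) and r² = 377/4 = 94.25.
Check R: distance² to centre = 61.25 ≤ 94.25, so it lies inside.
All remaining points lie in this disk, and no smaller disk contains both endpoints, so this is the minimum enclosing circle.
The points at distance exactly r from the centre are P, Q — 2 points.

2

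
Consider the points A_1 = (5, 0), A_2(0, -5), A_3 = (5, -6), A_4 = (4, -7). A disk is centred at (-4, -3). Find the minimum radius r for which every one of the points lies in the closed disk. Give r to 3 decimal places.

9.487

The required radius is the distance from (-4, -3) to the farthest point.
Squared distances: 90, 20, 90, 80.
Maximum is 90, attained at A_1.
r = √90 ≈ 9.487.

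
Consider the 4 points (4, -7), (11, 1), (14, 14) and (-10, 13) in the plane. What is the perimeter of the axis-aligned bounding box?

Width = max x − min x = 14 − (-10) = 24.
Height = max y − min y = 14 − (-7) = 21.
Perimeter = 2(24 + 21) = 90.

90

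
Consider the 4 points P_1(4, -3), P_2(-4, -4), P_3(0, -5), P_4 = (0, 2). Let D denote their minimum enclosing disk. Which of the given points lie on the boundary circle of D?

A smallest enclosing disk is always determined by at most three of the input points on its boundary.
The minimum enclosing circle is determined by three boundary points: P_1, P_2, P_4.
Their circumcentre is (-7/44, -49/22) with r² = 34645/1936.
The farthest remaining point P_3 is at distance² 14933/1936 ≤ 34645/1936.
The points at distance exactly r from the centre are P_1, P_2, P_4 — 3 points.

P_1, P_2, P_4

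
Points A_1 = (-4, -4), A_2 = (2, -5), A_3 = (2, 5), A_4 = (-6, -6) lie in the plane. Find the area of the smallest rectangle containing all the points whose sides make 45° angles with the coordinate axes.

95

In coordinates u = x + y, v = x − y the rectangle is axis-aligned; the map (x,y)→(u,v) scales areas by 2.
u-values: -8, -3, 7, -12; range = 7 − (-12) = 19.
v-values: 0, 7, -3, 0; range = 7 − (-3) = 10.
Area = (19 × 10) / 2 = 95.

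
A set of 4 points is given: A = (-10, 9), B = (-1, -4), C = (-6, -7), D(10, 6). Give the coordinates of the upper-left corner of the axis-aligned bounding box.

(-10, 9)

x-range [-10, 10], y-range [-7, 9].
The upper-left corner is (-10, 9).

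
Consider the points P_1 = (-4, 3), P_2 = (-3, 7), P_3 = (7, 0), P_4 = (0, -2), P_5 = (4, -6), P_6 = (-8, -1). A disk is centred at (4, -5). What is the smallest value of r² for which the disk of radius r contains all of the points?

The required radius is the distance from (4, -5) to the farthest point.
Squared distances: 128, 193, 34, 25, 1, 160.
Maximum is 193, attained at P_2.

193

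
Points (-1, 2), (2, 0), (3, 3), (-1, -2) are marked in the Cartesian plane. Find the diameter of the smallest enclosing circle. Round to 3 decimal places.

The farthest pair is (3, 3)–(-1, -2) with squared distance 41. The circle on this segment as diameter has centre (1, 0.5) and r² = 41/4 = 10.25.
Check (-1, 2): distance² to centre = 6.25 ≤ 10.25, so it lies inside.
All remaining points lie in this disk, and no smaller disk contains both endpoints, so this is the minimum enclosing circle.
Diameter = 2r = 2√(10.25) ≈ 6.403.

6.403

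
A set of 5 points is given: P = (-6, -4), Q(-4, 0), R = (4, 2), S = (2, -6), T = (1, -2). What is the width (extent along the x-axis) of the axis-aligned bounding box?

10

max x = 4, min x = -6, so width = 10.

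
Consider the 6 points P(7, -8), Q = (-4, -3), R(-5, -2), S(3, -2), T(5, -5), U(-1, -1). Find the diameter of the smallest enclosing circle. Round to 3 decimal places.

13.416

The minimum enclosing circle of a finite set is fixed by two of the points (as a diameter) or three (as a circumcircle).
The farthest pair is P–R with squared distance 180. The circle on this segment as diameter has centre (1, -5) and r² = 180/4 = 45.
Check Q: distance² to centre = 29 ≤ 45, so it lies inside.
All remaining points lie in this disk, and no smaller disk contains both endpoints, so this is the minimum enclosing circle.
Diameter = 2r = 2√45 ≈ 13.416.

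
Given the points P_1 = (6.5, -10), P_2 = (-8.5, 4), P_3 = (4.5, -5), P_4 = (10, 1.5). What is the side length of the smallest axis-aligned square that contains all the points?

The bounding box has width 18.5 and height 14.
An axis-aligned square enclosing the set must have side ≥ max(width, height).
So the minimum side is max(18.5, 14) = 18.5.

18.5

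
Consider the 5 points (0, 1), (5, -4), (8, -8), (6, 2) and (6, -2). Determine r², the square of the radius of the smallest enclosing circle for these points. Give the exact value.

36.25

The farthest pair is (0, 1)–(8, -8) with squared distance 145. The circle on this segment as diameter has centre (4, -3.5) and r² = 145/4 = 36.25.
Check (5, -4): distance² to centre = 1.25 ≤ 36.25, so it lies inside.
All remaining points lie in this disk, and no smaller disk contains both endpoints, so this is the minimum enclosing circle.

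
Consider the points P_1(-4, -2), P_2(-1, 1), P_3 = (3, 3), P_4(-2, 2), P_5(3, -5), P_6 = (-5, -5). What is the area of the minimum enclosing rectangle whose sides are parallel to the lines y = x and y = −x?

In coordinates u = x + y, v = x − y the rectangle is axis-aligned; the map (x,y)→(u,v) scales areas by 2.
u-values: -6, 0, 6, 0, -2, -10; range = 6 − (-10) = 16.
v-values: -2, -2, 0, -4, 8, 0; range = 8 − (-4) = 12.
Area = (16 × 12) / 2 = 96.

96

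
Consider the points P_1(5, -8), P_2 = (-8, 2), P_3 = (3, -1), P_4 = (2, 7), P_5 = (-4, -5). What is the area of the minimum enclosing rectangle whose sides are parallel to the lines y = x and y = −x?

207

In coordinates u = x + y, v = x − y the rectangle is axis-aligned; the map (x,y)→(u,v) scales areas by 2.
u-values: -3, -6, 2, 9, -9; range = 9 − (-9) = 18.
v-values: 13, -10, 4, -5, 1; range = 13 − (-10) = 23.
Area = (18 × 23) / 2 = 207.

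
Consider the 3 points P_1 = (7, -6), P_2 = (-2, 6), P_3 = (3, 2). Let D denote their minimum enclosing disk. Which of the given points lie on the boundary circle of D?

P_1, P_2

Side lengths²: P_1P_2² = 225, P_1P_3² = 80, P_2P_3² = 41.
Since P_1P_2² = 225 ≥ 80 + 41 = 121, the angle opposite P_1P_2 is not acute, so the smallest enclosing circle has P_1P_2 as diameter.
Centre = midpoint of P_1P_2 = (2.5, 0), r² = 225/4 = 56.25.
The points at distance exactly r from the centre are P_1, P_2 — 2 points.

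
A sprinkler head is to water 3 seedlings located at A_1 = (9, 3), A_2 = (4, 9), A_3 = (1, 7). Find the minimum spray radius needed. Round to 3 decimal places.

4.472

Side lengths²: A_1A_2² = 61, A_1A_3² = 80, A_2A_3² = 13.
Since A_1A_3² = 80 ≥ 61 + 13 = 74, the angle opposite A_1A_3 is not acute, so the smallest enclosing circle has A_1A_3 as diameter.
Centre = midpoint of A_1A_3 = (5, 5), r² = 80/4 = 20.
r = √20 ≈ 4.472.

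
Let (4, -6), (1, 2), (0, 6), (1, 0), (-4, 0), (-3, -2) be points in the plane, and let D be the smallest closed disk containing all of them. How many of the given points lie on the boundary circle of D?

2

The minimum enclosing circle of a finite set is fixed by two of the points (as a diameter) or three (as a circumcircle).
The farthest pair is (4, -6)–(0, 6) with squared distance 160. The circle on this segment as diameter has centre (2, 0) and r² = 160/4 = 40.
Check (1, 2): distance² to centre = 5 ≤ 40, so it lies inside.
All remaining points lie in this disk, and no smaller disk contains both endpoints, so this is the minimum enclosing circle.
The points at distance exactly r from the centre are (4, -6), (0, 6) — 2 points.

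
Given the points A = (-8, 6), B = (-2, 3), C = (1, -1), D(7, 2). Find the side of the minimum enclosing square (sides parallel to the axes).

The bounding box has width 15 and height 7.
An axis-aligned square enclosing the set must have side ≥ max(width, height).
So the minimum side is max(15, 7) = 15.

15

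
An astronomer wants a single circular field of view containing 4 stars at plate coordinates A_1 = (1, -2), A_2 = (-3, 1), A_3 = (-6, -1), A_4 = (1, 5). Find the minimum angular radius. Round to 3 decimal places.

4.657

A smallest enclosing disk is always determined by at most three of the input points on its boundary.
The minimum enclosing circle is determined by three boundary points: A_1, A_3, A_4.
Their circumcentre is (-29/14, 1.5) with r² = 2125/98.
The farthest remaining point A_2 is at distance² 109/98 ≤ 2125/98.
r = √(2125/98) ≈ 4.657.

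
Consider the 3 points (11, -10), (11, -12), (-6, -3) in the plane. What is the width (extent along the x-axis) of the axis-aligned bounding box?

17

max x = 11, min x = -6, so width = 17.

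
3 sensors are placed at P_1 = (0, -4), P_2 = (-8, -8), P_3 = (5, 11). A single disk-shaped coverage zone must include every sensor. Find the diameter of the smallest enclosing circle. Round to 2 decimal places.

Side lengths²: P_1P_2² = 80, P_1P_3² = 250, P_2P_3² = 530.
Since P_2P_3² = 530 ≥ 250 + 80 = 330, the angle opposite P_2P_3 is not acute, so the smallest enclosing circle has P_2P_3 as diameter.
Centre = midpoint of P_2P_3 = (-1.5, 1.5), r² = 530/4 = 132.5.
Diameter = 2r = 2√(132.5) ≈ 23.02.

23.02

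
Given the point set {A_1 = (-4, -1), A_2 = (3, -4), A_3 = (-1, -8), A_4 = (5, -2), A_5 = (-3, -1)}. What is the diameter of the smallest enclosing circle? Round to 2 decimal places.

9.75

The minimum enclosing circle is determined by three boundary points: A_1, A_3, A_4.
Their circumcentre is (0.3, -3.3) with r² = 23.78.
The farthest remaining point A_5 is at distance² 16.18 ≤ 23.78.
Diameter = 2r = 2√(23.78) ≈ 9.75.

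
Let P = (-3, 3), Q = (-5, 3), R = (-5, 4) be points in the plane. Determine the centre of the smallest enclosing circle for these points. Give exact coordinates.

Side lengths²: PQ² = 4, PR² = 5, QR² = 1.
Since PR² = 5 ≥ 4 + 1 = 5, the angle opposite PR is not acute, so the smallest enclosing circle has PR as diameter.
Centre = midpoint of PR = (-4, 3.5), r² = 5/4 = 1.25.
Centre = (-4, 3.5).

(-4, 3.5)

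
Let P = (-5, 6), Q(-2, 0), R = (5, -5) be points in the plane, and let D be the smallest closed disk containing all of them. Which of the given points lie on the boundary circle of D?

Side lengths²: PQ² = 45, PR² = 221, QR² = 74.
Since PR² = 221 ≥ 74 + 45 = 119, the angle opposite PR is not acute, so the smallest enclosing circle has PR as diameter.
Centre = midpoint of PR = (0, 0.5), r² = 221/4 = 55.25.
The points at distance exactly r from the centre are P, R — 2 points.

P, R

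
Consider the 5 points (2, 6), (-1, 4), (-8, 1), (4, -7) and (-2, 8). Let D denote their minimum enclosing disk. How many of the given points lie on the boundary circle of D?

The minimum enclosing circle of a finite set is fixed by two of the points (as a diameter) or three (as a circumcircle).
The minimum enclosing circle is determined by three boundary points: (-8, 1), (4, -7), (-2, 8).
Their circumcentre is (1/11, 3/22) with r² = 32045/484.
The farthest remaining point (2, 6) is at distance² 18405/484 ≤ 32045/484.
The points at distance exactly r from the centre are (-8, 1), (4, -7), (-2, 8) — 3 points.

3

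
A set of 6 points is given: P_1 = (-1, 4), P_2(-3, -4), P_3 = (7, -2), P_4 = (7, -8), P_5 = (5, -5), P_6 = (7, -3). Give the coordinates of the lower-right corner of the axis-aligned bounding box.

(7, -8)

x-range [-3, 7], y-range [-8, 4].
The lower-right corner is (7, -8).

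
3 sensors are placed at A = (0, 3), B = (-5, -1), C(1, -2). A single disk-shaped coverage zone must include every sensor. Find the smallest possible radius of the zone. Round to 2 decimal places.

3.42

Side lengths²: AB² = 41, AC² = 26, BC² = 37.
Since AB² = 41 < 37 + 26 = 63, the triangle is acute, so the smallest enclosing circle is the circumcircle.
Circumcentre = (-101/58, 3/58), r² = 19721/1682.
r = √(19721/1682) ≈ 3.42.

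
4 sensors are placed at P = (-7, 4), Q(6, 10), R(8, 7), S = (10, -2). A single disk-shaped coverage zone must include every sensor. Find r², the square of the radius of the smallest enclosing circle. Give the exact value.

By Welzl's lemma the MEC is supported by two points (diametrically opposite) or three points (on a circumcircle).
The minimum enclosing circle is determined by three boundary points: P, Q, S.
Their circumcentre is (11/6, 35/18) with r² = 13325/162.
The farthest remaining point R is at distance² 10301/162 ≤ 13325/162.

13325/162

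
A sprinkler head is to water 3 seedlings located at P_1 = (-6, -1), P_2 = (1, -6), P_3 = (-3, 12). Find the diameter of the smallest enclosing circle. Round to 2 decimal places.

18.44

Side lengths²: P_1P_2² = 74, P_1P_3² = 178, P_2P_3² = 340.
Since P_2P_3² = 340 ≥ 178 + 74 = 252, the angle opposite P_2P_3 is not acute, so the smallest enclosing circle has P_2P_3 as diameter.
Centre = midpoint of P_2P_3 = (-1, 3), r² = 340/4 = 85.
Diameter = 2r = 2√85 ≈ 18.44.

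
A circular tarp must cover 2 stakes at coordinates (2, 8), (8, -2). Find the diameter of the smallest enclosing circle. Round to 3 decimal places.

The smallest circle enclosing two points has them as diameter endpoints.
Centre = midpoint = (5, 3); r² = |(2, 8)−(8, -2)|²/4 = 136/4 = 34.
Diameter = 2r = 2√34 ≈ 11.662.

11.662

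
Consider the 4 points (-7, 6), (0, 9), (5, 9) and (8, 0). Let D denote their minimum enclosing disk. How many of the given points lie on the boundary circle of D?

A smallest enclosing disk is always determined by at most three of the input points on its boundary.
The farthest pair is (-7, 6)–(8, 0) with squared distance 261. The circle on this segment as diameter has centre (0.5, 3) and r² = 261/4 = 65.25.
Check (0, 9): distance² to centre = 36.25 ≤ 65.25, so it lies inside.
All remaining points lie in this disk, and no smaller disk contains both endpoints, so this is the minimum enclosing circle.
The points at distance exactly r from the centre are (-7, 6), (8, 0) — 2 points.

2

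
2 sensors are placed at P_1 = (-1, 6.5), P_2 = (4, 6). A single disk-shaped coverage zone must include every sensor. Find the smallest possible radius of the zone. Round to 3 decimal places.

The smallest circle enclosing two points has them as diameter endpoints.
Centre = midpoint = (1.5, 6.25); r² = |P_1P_2|²/4 = 25.25/4 = 6.3125.
r = √(6.3125) ≈ 2.512.

2.512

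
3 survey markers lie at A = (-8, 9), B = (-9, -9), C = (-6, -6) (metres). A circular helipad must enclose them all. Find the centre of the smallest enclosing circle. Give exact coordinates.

Side lengths²: AB² = 325, AC² = 229, BC² = 18.
Since AB² = 325 ≥ 229 + 18 = 247, the angle opposite AB is not acute, so the smallest enclosing circle has AB as diameter.
Centre = midpoint of AB = (-8.5, 0), r² = 325/4 = 81.25.
Centre = (-8.5, 0).

(-8.5, 0)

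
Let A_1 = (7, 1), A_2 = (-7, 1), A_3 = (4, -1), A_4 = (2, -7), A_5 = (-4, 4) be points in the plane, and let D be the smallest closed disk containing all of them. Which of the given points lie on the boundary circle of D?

A_1, A_2, A_4

A smallest enclosing disk is always determined by at most three of the input points on its boundary.
The minimum enclosing circle is determined by three boundary points: A_1, A_2, A_4.
Their circumcentre is (0, -0.1875) with r² = 50.41015625.
The farthest remaining point A_5 is at distance² 33.53515625 ≤ 50.41015625.
The points at distance exactly r from the centre are A_1, A_2, A_4 — 3 points.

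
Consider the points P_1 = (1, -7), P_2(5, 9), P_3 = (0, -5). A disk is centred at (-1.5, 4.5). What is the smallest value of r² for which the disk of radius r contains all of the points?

The required radius is the distance from (-1.5, 4.5) to the farthest point.
Squared distances: 138.5, 62.5, 92.5.
Maximum is 138.5, attained at P_1.

138.5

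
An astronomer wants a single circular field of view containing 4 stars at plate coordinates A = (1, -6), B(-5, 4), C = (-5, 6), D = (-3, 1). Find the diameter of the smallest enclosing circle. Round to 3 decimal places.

13.416

The minimum enclosing circle of a finite set is fixed by two of the points (as a diameter) or three (as a circumcircle).
The farthest pair is A–C with squared distance 180. The circle on this segment as diameter has centre (-2, 0) and r² = 180/4 = 45.
Check B: distance² to centre = 25 ≤ 45, so it lies inside.
All remaining points lie in this disk, and no smaller disk contains both endpoints, so this is the minimum enclosing circle.
Diameter = 2r = 2√45 ≈ 13.416.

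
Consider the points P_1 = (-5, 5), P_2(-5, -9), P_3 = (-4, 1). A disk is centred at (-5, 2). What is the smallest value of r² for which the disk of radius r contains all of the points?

121

The required radius is the distance from (-5, 2) to the farthest point.
Squared distances: 9, 121, 2.
Maximum is 121, attained at P_2.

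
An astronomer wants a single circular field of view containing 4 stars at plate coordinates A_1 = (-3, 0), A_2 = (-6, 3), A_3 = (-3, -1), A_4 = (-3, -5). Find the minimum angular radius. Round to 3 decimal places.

The minimum enclosing circle of a finite set is fixed by two of the points (as a diameter) or three (as a circumcircle).
The farthest pair is A_2–A_4 with squared distance 73. The circle on this segment as diameter has centre (-4.5, -1) and r² = 73/4 = 18.25.
Check A_1: distance² to centre = 3.25 ≤ 18.25, so it lies inside.
All remaining points lie in this disk, and no smaller disk contains both endpoints, so this is the minimum enclosing circle.
r = √(18.25) ≈ 4.272.

4.272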